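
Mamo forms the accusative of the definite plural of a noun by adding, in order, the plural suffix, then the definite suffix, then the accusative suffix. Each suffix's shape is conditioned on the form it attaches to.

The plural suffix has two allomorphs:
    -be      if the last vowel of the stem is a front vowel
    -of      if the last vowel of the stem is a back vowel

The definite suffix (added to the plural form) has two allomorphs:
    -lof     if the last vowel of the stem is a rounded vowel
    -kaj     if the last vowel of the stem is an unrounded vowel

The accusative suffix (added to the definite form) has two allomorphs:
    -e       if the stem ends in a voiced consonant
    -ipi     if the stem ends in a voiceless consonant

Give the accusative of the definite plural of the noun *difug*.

difugoflofipi

The last vowel of *difug* is /u/, which is a back vowel, so the plural suffix is -of, giving *difugof*.
Since the last vowel of the plural form *difugof* is /o/ (a rounded vowel), it takes -lof, giving *difugoflof*.
The definite form *difugoflof*: final consonant = /f/, voiceless → -ipi → *difugoflofipi*.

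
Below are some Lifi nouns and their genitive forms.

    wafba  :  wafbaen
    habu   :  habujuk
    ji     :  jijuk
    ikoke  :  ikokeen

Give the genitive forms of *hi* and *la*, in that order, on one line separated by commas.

hijuk, laen

Looking at the last vowel of each stem: -juk when the last vowel of the stem is a high vowel (*habu*, *ji*); -en when the last vowel of the stem is a non-high vowel (*wafba*, *ikoke*).
Since the last vowel of *hi* is /i/ (a high vowel), it takes -juk, giving *hijuk*.
Since the last vowel of *la* is /a/ (a non-high vowel), it takes -en, giving *laen*.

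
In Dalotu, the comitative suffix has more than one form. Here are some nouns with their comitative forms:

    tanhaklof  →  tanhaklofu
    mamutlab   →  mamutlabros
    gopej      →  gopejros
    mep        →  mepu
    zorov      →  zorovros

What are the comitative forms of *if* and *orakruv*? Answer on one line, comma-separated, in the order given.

The suffix is conditioned by the final consonant: -u when the stem ends in a voiceless consonant (*tanhaklof*, *mep*); -ros when the stem ends in a voiced consonant (*mamutlab*, *gopej*, *zorov*).
Since the final consonant of *if* is /f/ (voiceless), it takes -u, giving *ifu*.
*orakruv*: final consonant = /v/, voiced → -ros → *orakruvros*.

ifu, orakruvros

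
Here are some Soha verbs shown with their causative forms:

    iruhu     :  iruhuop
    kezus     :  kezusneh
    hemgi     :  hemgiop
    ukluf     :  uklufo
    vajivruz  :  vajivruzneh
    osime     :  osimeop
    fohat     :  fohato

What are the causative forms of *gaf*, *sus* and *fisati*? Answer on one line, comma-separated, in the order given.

The suffix is conditioned by the final sound: -neh when the stem ends in a sibilant (*kezus*, *vajivruz*); -o when the stem ends in a non-sibilant consonant (*ukluf*, *fohat*); -op when the stem ends in a vowel (*iruhu*, *hemgi*, *osime*).
*gaf*: final sound = /f/, a non-sibilant consonant → -o → *gafo*.
The final sound of *sus* is /s/, which is a sibilant, so the suffix is -neh, giving *susneh*.
The final sound of *fisati* is /i/, which is a vowel, so the suffix is -op, giving *fisatiop*.

gafo, susneh, fisatiop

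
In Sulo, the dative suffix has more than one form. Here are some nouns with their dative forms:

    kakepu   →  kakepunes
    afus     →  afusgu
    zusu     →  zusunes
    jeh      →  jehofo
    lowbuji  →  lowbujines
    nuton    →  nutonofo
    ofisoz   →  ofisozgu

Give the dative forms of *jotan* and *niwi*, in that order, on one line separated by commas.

jotanofo, niwines

The pattern is sibilance of the final sound: -gu when the stem ends in a sibilant (*afus*, *ofisoz*); -ofo when the stem ends in a non-sibilant consonant (*jeh*, *nuton*); -nes when the stem ends in a vowel (*kakepu*, *zusu*, *lowbuji*).
The final sound of *jotan* is /n/, which is a non-sibilant consonant, so the suffix is -ofo, giving *jotanofo*.
*niwi*: final sound = /i/, a vowel → -nes → *niwines*.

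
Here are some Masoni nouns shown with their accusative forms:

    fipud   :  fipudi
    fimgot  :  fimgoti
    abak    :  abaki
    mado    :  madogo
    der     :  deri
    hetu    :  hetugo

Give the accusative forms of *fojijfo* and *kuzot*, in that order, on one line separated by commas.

Looking at the final sound of each stem: -i when the stem ends in a consonant (*fipud*, *fimgot*, *abak*, *der*); -go when the stem ends in a vowel (*mado*, *hetu*).
Since the final sound of *fojijfo* is /o/ (a vowel), it takes -go, giving *fojijfogo*.
*kuzot*: final sound = /t/, a consonant → -i → *kuzoti*.

fojijfogo, kuzoti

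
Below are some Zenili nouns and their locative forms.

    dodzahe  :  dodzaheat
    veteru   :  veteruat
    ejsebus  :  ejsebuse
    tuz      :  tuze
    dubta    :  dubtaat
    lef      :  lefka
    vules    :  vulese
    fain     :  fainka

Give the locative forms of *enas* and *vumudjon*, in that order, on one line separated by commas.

The pattern is sibilance of the final sound: -e when the stem ends in a sibilant (*ejsebus*, *tuz*, *vules*); -ka when the stem ends in a non-sibilant consonant (*lef*, *fain*); -at when the stem ends in a vowel (*dodzahe*, *veteru*, *dubta*).
The final sound of *enas* is /s/, which is a sibilant, so the suffix is -e, giving *enase*.
The final sound of *vumudjon* is /n/, which is a non-sibilant consonant, so the suffix is -ka, giving *vumudjonka*.

enase, vumudjonka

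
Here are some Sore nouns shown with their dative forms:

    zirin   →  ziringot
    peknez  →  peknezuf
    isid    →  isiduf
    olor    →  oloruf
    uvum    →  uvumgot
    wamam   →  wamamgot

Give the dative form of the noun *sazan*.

sazangot

The suffix is conditioned by the final consonant: -got when the stem ends in a nasal (*zirin*, *uvum*, *wamam*); -uf when the stem ends in a non-nasal consonant (*peknez*, *isid*, *olor*).
*sazan*: final consonant = /n/, a nasal → -got → *sazangot*.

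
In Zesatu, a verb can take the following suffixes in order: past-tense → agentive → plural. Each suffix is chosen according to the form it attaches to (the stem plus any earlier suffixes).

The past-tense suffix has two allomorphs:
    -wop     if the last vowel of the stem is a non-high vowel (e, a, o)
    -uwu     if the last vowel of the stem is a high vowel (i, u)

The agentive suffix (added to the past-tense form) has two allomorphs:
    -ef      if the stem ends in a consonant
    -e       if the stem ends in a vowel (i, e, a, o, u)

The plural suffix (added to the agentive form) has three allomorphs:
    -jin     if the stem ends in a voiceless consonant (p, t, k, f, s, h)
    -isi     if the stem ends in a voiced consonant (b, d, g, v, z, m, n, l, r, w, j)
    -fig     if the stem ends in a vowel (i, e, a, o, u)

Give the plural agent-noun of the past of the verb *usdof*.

*usdof*: last vowel = /o/, a non-high vowel → -wop → *usdofwop*.
The past-tense form *usdofwop* — final sound /p/ (a consonant) → -ef → *usdofwopef*.
Since the final sound of the agentive form *usdofwopef* is /f/ (a voiceless consonant), it takes -jin, giving *usdofwopefjin*.

usdofwopefjin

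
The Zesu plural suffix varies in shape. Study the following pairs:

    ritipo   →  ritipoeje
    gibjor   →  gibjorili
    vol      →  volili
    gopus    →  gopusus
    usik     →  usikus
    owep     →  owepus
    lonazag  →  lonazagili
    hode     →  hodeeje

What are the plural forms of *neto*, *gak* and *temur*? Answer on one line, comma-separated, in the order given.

netoeje, gakus, temurili

Looking at the final sound of each stem: -us when the stem ends in a voiceless consonant (*gopus*, *usik*, *owep*); -ili when the stem ends in a voiced consonant (*gibjor*, *vol*, *lonazag*); -eje when the stem ends in a vowel (*ritipo*, *hode*).
Since the final sound of *neto* is /o/ (a vowel), it takes -eje, giving *netoeje*.
The final sound of *gak* is /k/, which is a voiceless consonant, so the suffix is -us, giving *gakus*.
*temur*: final sound = /r/, a voiced consonant → -ili → *temurili*.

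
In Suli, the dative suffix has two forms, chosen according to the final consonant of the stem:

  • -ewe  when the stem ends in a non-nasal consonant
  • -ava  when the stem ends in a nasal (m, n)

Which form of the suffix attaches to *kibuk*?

-ewe

*kibuk* — final consonant /k/ (non-nasal) → -ewe.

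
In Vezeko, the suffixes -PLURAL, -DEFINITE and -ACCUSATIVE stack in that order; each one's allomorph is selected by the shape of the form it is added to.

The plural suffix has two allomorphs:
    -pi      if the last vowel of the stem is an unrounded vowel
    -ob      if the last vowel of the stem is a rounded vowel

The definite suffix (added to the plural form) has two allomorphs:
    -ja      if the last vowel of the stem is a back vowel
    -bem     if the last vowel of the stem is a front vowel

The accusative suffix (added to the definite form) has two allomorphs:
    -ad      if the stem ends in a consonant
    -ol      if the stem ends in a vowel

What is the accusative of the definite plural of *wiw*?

Since the last vowel of *wiw* is /i/ (an unrounded vowel), it takes -pi, giving *wiwpi*.
Since the last vowel of the plural form *wiwpi* is /i/ (a front vowel), it takes -bem, giving *wiwpibem*.
The definite form *wiwpibem* — final sound /m/ (a consonant) → -ad → *wiwpibemad*.

wiwpibemad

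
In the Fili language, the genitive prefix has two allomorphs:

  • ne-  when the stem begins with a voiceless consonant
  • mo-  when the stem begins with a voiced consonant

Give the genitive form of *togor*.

Since the first consonant of *togor* is /t/ (voiceless), it takes ne-, giving *netogor*.

netogor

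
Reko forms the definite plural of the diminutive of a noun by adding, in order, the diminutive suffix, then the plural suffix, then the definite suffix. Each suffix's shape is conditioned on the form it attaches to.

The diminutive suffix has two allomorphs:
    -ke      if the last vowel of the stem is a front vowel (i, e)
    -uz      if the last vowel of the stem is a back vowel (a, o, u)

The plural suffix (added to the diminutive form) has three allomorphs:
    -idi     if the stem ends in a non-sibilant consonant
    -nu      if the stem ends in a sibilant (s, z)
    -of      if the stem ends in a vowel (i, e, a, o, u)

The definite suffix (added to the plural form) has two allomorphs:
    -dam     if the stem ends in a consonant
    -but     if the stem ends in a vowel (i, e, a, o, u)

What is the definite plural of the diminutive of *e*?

ekeofdam

The last vowel of *e* is /e/, which is a front vowel, so the diminutive suffix is -ke, giving *eke*.
The diminutive form *eke* — final sound /e/ (a vowel) → -of → *ekeof*.
The plural form *ekeof*: final sound = /f/, a consonant → -dam → *ekeofdam*.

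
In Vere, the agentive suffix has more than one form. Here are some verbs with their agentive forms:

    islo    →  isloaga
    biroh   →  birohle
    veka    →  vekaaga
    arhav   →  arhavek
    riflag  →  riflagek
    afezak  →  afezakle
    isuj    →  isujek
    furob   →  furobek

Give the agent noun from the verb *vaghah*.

The pattern is voicing of the final sound: -le when the stem ends in a voiceless consonant (*biroh*, *afezak*); -ek when the stem ends in a voiced consonant (*arhav*, *riflag*, *isuj*, *furob*); -aga when the stem ends in a vowel (*islo*, *veka*).
Since the final sound of *vaghah* is /h/ (a voiceless consonant), it takes -le, giving *vaghahle*.

vaghahle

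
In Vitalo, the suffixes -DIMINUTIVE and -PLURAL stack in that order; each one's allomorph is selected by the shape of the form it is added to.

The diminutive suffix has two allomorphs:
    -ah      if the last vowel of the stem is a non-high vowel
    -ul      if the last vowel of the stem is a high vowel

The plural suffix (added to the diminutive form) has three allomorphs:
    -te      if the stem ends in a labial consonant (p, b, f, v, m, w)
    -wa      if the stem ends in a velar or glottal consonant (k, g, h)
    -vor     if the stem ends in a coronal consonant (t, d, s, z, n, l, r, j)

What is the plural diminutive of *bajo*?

bajoahwa

Since the last vowel of *bajo* is /o/ (a non-high vowel), it takes -ah, giving *bajoah*.
The final consonant of the diminutive form *bajoah* is /h/, which is velar/glottal, so the plural suffix is -wa, giving *bajoahwa*.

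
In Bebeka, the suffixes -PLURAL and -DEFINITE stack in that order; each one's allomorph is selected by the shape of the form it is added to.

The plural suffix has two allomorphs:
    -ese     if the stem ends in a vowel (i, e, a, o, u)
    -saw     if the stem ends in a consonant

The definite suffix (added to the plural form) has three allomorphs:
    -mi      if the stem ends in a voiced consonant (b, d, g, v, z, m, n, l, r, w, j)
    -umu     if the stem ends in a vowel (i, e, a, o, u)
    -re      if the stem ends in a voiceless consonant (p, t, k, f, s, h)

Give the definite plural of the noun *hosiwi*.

*hosiwi*: final sound = /i/, a vowel → -ese → *hosiwiese*.
The plural form *hosiwiese*: final sound = /e/, a vowel → -umu → *hosiwieseumu*.

hosiwieseumu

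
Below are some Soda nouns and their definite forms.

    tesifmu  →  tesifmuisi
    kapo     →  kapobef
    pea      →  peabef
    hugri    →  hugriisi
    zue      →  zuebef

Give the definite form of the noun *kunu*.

kunuisi

The suffix is conditioned by the last vowel: -isi when the last vowel of the stem is a high vowel (*tesifmu*, *hugri*); -bef when the last vowel of the stem is a non-high vowel (*kapo*, *pea*, *zue*).
*kunu*: last vowel = /u/, a high vowel → -isi → *kunuisi*.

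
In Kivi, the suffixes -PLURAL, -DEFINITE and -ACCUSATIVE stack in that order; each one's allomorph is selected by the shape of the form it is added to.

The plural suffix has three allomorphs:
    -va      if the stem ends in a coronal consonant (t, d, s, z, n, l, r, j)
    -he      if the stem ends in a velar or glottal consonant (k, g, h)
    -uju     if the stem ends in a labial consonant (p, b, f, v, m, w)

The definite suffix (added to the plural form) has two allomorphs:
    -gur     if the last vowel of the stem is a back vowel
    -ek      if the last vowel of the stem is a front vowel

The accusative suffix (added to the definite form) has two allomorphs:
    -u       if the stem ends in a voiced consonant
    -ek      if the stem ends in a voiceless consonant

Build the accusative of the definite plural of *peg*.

pegheekek

*peg* — final consonant /g/ (velar/glottal) → -he → *peghe*.
The last vowel of the plural form *peghe* is /e/, which is a front vowel, so the definite suffix is -ek, giving *pegheek*.
The final consonant of the definite form *pegheek* is /k/, which is voiceless, so the accusative suffix is -ek, giving *pegheekek*.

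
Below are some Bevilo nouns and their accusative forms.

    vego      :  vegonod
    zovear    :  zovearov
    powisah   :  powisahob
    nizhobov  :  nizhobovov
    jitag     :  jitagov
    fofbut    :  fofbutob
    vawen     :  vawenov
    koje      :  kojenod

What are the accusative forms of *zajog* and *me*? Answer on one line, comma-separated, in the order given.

zajogov, menod

The suffix is conditioned by the final sound: -ob when the stem ends in a voiceless consonant (*powisah*, *fofbut*); -ov when the stem ends in a voiced consonant (*zovear*, *nizhobov*, *jitag*, *vawen*); -nod when the stem ends in a vowel (*vego*, *koje*).
*zajog*: final sound = /g/, a voiced consonant → -ov → *zajogov*.
*me* — final sound /e/ (a vowel) → -nod → *menod*.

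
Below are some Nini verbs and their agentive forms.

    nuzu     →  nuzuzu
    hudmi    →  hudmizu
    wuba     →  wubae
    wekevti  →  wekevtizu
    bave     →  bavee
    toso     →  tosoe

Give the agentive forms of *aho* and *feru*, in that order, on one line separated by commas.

ahoe, feruzu

Looking at the last vowel of each stem: -zu when the last vowel of the stem is a high vowel (*nuzu*, *hudmi*, *wekevti*); -e when the last vowel of the stem is a non-high vowel (*wuba*, *bave*, *toso*).
The last vowel of *aho* is /o/, which is a non-high vowel, so the suffix is -e, giving *ahoe*.
The last vowel of *feru* is /u/, which is a high vowel, so the suffix is -zu, giving *feruzu*.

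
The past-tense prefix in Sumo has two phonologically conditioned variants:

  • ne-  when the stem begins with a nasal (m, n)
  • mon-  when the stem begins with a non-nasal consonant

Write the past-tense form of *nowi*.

nenowi

Since the first consonant of *nowi* is /n/ (a nasal), it takes ne-, giving *nenowi*.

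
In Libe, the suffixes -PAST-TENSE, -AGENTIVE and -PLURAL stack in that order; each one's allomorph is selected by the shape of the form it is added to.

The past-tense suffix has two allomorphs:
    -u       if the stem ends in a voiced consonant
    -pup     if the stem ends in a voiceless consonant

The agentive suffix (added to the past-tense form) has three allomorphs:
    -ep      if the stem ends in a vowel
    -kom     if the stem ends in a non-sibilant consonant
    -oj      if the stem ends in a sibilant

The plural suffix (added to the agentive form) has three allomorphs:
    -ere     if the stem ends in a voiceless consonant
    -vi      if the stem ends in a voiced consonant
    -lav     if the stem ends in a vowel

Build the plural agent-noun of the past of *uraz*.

urazuepere

Since the final consonant of *uraz* is /z/ (voiced), it takes -u, giving *urazu*.
The past-tense form *urazu* — final sound /u/ (a vowel) → -ep → *urazuep*.
The agentive form *urazuep*: final sound = /p/, a voiceless consonant → -ere → *urazuepere*.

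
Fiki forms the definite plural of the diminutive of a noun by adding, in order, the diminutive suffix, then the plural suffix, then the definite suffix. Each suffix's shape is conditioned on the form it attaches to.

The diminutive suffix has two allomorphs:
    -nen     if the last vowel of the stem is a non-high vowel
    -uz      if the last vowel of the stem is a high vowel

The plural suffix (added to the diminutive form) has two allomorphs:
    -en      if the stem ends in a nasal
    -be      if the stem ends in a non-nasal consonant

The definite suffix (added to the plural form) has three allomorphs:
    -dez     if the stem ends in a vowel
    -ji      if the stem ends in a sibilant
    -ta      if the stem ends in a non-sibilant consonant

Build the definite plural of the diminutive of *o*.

onenenta

The last vowel of *o* is /o/, which is a non-high vowel, so the diminutive suffix is -nen, giving *onen*.
Since the final consonant of the diminutive form *onen* is /n/ (a nasal), it takes -en, giving *onenen*.
The plural form *onenen*: final sound = /n/, a non-sibilant consonant → -ta → *onenenta*.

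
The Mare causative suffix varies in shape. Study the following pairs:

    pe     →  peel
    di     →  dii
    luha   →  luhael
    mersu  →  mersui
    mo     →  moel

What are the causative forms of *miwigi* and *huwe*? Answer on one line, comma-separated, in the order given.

miwigii, huweel

The pattern is height harmony: -i when the last vowel of the stem is a high vowel (*di*, *mersu*); -el when the last vowel of the stem is a non-high vowel (*pe*, *luha*, *mo*).
Since the last vowel of *miwigi* is /i/ (a high vowel), it takes -i, giving *miwigii*.
Since the last vowel of *huwe* is /e/ (a non-high vowel), it takes -el, giving *huweel*.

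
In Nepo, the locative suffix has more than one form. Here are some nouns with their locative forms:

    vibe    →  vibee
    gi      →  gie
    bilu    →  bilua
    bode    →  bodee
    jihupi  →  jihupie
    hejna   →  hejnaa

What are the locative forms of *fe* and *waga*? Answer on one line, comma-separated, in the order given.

The pattern is front/back vowel harmony: -e when the last vowel of the stem is a front vowel (*vibe*, *gi*, *bode*, *jihupi*); -a when the last vowel of the stem is a back vowel (*bilu*, *hejna*).
Since the last vowel of *fe* is /e/ (a front vowel), it takes -e, giving *fee*.
The last vowel of *waga* is /a/, which is a back vowel, so the suffix is -a, giving *wagaa*.

fee, wagaa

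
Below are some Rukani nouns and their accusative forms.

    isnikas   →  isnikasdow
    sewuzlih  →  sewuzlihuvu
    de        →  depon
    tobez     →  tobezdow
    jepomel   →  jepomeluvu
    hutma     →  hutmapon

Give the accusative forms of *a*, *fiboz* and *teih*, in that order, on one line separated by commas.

The pattern is sibilance of the final sound: -dow when the stem ends in a sibilant (*isnikas*, *tobez*); -uvu when the stem ends in a non-sibilant consonant (*sewuzlih*, *jepomel*); -pon when the stem ends in a vowel (*de*, *hutma*).
The final sound of *a* is /a/, which is a vowel, so the suffix is -pon, giving *apon*.
*fiboz*: final sound = /z/, a sibilant → -dow → *fibozdow*.
*teih*: final sound = /h/, a non-sibilant consonant → -uvu → *teihuvu*.

apon, fibozdow, teihuvu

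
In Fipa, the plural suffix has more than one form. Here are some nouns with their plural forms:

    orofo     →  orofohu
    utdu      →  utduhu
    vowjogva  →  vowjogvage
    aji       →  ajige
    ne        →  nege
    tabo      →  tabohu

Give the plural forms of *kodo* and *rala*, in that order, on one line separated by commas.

The suffix is conditioned by the last vowel: -hu when the last vowel of the stem is a rounded vowel (*orofo*, *utdu*, *tabo*); -ge when the last vowel of the stem is an unrounded vowel (*vowjogva*, *aji*, *ne*).
*kodo*: last vowel = /o/, a rounded vowel → -hu → *kodohu*.
The last vowel of *rala* is /a/, which is an unrounded vowel, so the suffix is -ge, giving *ralage*.

kodohu, ralage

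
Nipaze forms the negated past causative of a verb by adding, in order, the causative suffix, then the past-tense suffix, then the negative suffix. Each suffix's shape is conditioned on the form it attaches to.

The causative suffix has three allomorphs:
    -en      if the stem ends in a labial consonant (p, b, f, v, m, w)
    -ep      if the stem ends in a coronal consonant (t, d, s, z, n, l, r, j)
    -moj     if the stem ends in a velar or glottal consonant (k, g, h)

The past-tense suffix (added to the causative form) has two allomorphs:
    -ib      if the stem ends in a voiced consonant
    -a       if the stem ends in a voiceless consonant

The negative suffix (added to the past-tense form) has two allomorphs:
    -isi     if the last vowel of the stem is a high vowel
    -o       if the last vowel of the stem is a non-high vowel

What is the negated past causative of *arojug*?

arojugmojibisi

*arojug* — final consonant /g/ (velar/glottal) → -moj → *arojugmoj*.
The final consonant of the causative form *arojugmoj* is /j/, which is voiced, so the past-tense suffix is -ib, giving *arojugmojib*.
The last vowel of the past-tense form *arojugmojib* is /i/, which is a high vowel, so the negative suffix is -isi, giving *arojugmojibisi*.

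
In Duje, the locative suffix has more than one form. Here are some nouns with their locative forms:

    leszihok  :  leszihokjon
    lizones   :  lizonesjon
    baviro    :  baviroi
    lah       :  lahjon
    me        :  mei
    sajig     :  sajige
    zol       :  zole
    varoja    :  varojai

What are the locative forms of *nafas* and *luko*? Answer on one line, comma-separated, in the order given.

nafasjon, lukoi

Looking at the final sound of each stem: -jon when the stem ends in a voiceless consonant (*leszihok*, *lizones*, *lah*); -e when the stem ends in a voiced consonant (*sajig*, *zol*); -i when the stem ends in a vowel (*baviro*, *me*, *varoja*).
*nafas*: final sound = /s/, a voiceless consonant → -jon → *nafasjon*.
The final sound of *luko* is /o/, which is a vowel, so the suffix is -i, giving *lukoi*.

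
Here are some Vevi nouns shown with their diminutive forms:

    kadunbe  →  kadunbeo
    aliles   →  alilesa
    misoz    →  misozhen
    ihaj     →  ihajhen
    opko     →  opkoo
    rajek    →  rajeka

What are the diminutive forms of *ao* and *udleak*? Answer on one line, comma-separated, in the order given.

aoo, udleaka

The suffix is conditioned by the final sound: -a when the stem ends in a voiceless consonant (*aliles*, *rajek*); -hen when the stem ends in a voiced consonant (*misoz*, *ihaj*); -o when the stem ends in a vowel (*kadunbe*, *opko*).
*ao* — final sound /o/ (a vowel) → -o → *aoo*.
Since the final sound of *udleak* is /k/ (a voiceless consonant), it takes -a, giving *udleaka*.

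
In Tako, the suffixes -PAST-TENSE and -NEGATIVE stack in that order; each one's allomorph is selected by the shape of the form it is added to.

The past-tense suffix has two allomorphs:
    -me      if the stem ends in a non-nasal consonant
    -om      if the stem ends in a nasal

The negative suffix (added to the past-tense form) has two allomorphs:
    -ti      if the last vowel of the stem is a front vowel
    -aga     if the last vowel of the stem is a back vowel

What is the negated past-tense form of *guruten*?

The final consonant of *guruten* is /n/, which is a nasal, so the past-tense suffix is -om, giving *gurutenom*.
The last vowel of the past-tense form *gurutenom* is /o/, which is a back vowel, so the negative suffix is -aga, giving *gurutenomaga*.

gurutenomaga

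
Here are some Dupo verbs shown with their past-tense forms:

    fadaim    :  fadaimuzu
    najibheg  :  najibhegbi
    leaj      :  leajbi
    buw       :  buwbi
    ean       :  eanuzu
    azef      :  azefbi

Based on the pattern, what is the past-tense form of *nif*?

nifbi

The suffix is conditioned by the final consonant: -uzu when the stem ends in a nasal (*fadaim*, *ean*); -bi when the stem ends in a non-nasal consonant (*najibheg*, *leaj*, *buw*, *azef*).
*nif*: final consonant = /f/, non-nasal → -bi → *nifbi*.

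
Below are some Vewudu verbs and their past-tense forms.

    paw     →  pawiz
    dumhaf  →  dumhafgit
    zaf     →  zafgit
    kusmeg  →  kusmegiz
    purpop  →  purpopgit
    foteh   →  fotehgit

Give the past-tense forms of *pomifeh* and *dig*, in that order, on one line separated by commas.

The pattern is voicing of the final consonant: -git when the stem ends in a voiceless consonant (*dumhaf*, *zaf*, *purpop*, *foteh*); -iz when the stem ends in a voiced consonant (*paw*, *kusmeg*).
*pomifeh*: final consonant = /h/, voiceless → -git → *pomifehgit*.
*dig*: final consonant = /g/, voiced → -iz → *digiz*.

pomifehgit, digiz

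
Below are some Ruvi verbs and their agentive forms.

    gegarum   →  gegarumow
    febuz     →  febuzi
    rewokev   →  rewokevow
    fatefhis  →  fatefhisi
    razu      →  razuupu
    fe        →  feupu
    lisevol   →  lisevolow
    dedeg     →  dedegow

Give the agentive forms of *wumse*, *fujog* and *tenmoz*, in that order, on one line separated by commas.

wumseupu, fujogow, tenmozi

Looking at the final sound of each stem: -i when the stem ends in a sibilant (*febuz*, *fatefhis*); -ow when the stem ends in a non-sibilant consonant (*gegarum*, *rewokev*, *lisevol*, *dedeg*); -upu when the stem ends in a vowel (*razu*, *fe*).
*wumse* — final sound /e/ (a vowel) → -upu → *wumseupu*.
The final sound of *fujog* is /g/, which is a non-sibilant consonant, so the suffix is -ow, giving *fujogow*.
The final sound of *tenmoz* is /z/, which is a sibilant, so the suffix is -i, giving *tenmozi*.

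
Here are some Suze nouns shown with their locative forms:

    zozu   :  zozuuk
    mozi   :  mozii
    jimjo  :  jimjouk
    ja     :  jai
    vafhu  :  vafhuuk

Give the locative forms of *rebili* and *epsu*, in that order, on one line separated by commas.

Looking at the last vowel of each stem: -uk when the last vowel of the stem is a rounded vowel (*zozu*, *jimjo*, *vafhu*); -i when the last vowel of the stem is an unrounded vowel (*mozi*, *ja*).
The last vowel of *rebili* is /i/, which is an unrounded vowel, so the suffix is -i, giving *rebilii*.
The last vowel of *epsu* is /u/, which is a rounded vowel, so the suffix is -uk, giving *epsuuk*.

rebilii, epsuuk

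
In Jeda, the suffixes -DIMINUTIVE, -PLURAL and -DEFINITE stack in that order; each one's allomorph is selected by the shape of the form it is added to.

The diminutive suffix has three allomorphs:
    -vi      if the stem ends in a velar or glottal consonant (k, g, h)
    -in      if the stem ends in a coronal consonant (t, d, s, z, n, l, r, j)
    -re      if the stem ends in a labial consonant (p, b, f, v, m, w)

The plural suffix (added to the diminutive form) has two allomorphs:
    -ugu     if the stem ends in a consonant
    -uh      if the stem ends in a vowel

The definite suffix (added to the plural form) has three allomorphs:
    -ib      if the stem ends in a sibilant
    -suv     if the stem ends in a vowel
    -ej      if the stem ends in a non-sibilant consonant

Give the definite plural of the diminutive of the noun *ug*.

ugviuhej

The final consonant of *ug* is /g/, which is velar/glottal, so the diminutive suffix is -vi, giving *ugvi*.
The final sound of the diminutive form *ugvi* is /i/, which is a vowel, so the plural suffix is -uh, giving *ugviuh*.
The plural form *ugviuh* — final sound /h/ (a non-sibilant consonant) → -ej → *ugviuhej*.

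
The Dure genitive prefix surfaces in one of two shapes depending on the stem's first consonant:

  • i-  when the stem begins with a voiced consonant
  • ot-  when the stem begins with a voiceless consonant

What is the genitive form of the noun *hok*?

The first consonant of *hok* is /h/, which is voiceless, so the prefix is ot-, giving *othok*.

othok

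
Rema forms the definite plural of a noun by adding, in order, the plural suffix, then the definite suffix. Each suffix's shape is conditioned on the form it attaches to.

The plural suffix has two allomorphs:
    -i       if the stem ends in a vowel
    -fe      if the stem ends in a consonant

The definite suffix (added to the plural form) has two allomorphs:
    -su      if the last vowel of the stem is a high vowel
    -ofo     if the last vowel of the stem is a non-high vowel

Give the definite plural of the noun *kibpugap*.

kibpugapfeofo

*kibpugap* — final sound /p/ (a consonant) → -fe → *kibpugapfe*.
The last vowel of the plural form *kibpugapfe* is /e/, which is a non-high vowel, so the definite suffix is -ofo, giving *kibpugapfeofo*.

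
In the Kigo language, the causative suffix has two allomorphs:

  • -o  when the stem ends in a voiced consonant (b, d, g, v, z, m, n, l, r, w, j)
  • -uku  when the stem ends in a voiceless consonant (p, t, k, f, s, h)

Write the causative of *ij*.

*ij*: final consonant = /j/, voiced → -o → *ijo*.

ijo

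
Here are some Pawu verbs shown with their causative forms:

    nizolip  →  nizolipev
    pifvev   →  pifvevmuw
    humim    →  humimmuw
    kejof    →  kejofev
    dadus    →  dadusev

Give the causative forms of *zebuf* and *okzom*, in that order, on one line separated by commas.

zebufev, okzommuw

The suffix is conditioned by the final consonant: -ev when the stem ends in a voiceless consonant (*nizolip*, *kejof*, *dadus*); -muw when the stem ends in a voiced consonant (*pifvev*, *humim*).
*zebuf*: final consonant = /f/, voiceless → -ev → *zebufev*.
*okzom* — final consonant /m/ (voiced) → -muw → *okzommuw*.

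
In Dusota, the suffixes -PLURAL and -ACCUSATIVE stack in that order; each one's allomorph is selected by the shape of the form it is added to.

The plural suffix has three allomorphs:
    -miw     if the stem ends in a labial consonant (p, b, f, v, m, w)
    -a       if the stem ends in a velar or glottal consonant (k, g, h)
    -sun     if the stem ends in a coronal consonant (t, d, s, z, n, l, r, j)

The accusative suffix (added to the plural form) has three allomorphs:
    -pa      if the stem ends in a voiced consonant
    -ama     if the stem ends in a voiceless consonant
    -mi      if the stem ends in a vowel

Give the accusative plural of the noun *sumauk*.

sumaukami

The final consonant of *sumauk* is /k/, which is velar/glottal, so the plural suffix is -a, giving *sumauka*.
The plural form *sumauka*: final sound = /a/, a vowel → -mi → *sumaukami*.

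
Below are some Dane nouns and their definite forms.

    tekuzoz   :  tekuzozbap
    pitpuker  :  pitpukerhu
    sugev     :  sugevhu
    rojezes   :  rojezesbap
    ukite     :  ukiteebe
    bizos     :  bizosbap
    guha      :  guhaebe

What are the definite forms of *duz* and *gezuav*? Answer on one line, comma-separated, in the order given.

The alternation tracks the final sound of the stem — -bap when the stem ends in a sibilant (*tekuzoz*, *rojezes*, *bizos*); -hu when the stem ends in a non-sibilant consonant (*pitpuker*, *sugev*); -ebe when the stem ends in a vowel (*ukite*, *guha*).
Since the final sound of *duz* is /z/ (a sibilant), it takes -bap, giving *duzbap*.
*gezuav* — final sound /v/ (a non-sibilant consonant) → -hu → *gezuavhu*.

duzbap, gezuavhu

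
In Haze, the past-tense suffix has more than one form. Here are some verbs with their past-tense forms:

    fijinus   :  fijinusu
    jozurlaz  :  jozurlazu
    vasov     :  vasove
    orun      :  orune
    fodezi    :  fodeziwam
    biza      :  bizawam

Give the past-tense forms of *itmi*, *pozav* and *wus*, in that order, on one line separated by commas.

Looking at the final sound of each stem: -u when the stem ends in a sibilant (*fijinus*, *jozurlaz*); -e when the stem ends in a non-sibilant consonant (*vasov*, *orun*); -wam when the stem ends in a vowel (*fodezi*, *biza*).
Since the final sound of *itmi* is /i/ (a vowel), it takes -wam, giving *itmiwam*.
Since the final sound of *pozav* is /v/ (a non-sibilant consonant), it takes -e, giving *pozave*.
*wus* — final sound /s/ (a sibilant) → -u → *wusu*.

itmiwam, pozave, wusu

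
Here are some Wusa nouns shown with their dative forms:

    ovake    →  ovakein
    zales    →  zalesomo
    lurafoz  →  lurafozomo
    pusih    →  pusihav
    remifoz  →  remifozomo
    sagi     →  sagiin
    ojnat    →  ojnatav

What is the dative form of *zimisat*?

zimisatav

Looking at the final sound of each stem: -omo when the stem ends in a sibilant (*zales*, *lurafoz*, *remifoz*); -av when the stem ends in a non-sibilant consonant (*pusih*, *ojnat*); -in when the stem ends in a vowel (*ovake*, *sagi*).
*zimisat*: final sound = /t/, a non-sibilant consonant → -av → *zimisatav*.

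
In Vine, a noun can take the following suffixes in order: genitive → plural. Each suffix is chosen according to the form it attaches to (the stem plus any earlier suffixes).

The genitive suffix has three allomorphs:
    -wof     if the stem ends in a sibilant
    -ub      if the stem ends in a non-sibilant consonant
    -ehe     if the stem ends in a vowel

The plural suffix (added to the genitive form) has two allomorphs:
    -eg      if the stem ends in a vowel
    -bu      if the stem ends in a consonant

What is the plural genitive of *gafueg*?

gafuegubbu

*gafueg* — final sound /g/ (a non-sibilant consonant) → -ub → *gafuegub*.
The final sound of the genitive form *gafuegub* is /b/, which is a consonant, so the plural suffix is -bu, giving *gafuegubbu*.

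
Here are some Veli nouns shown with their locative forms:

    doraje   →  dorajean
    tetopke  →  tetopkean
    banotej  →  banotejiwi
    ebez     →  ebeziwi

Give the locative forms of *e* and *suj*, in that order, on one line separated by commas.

The pattern is consonant vs. vowel: -iwi when the stem ends in a consonant (*banotej*, *ebez*); -an when the stem ends in a vowel (*doraje*, *tetopke*).
*e*: final sound = /e/, a vowel → -an → *ean*.
Since the final sound of *suj* is /j/ (a consonant), it takes -iwi, giving *sujiwi*.

ean, sujiwi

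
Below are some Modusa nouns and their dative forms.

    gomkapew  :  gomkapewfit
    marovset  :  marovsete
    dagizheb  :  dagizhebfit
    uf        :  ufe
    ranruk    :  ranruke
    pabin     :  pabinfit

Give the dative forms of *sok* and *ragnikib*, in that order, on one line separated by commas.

soke, ragnikibfit

The pattern is voicing of the final consonant: -e when the stem ends in a voiceless consonant (*marovset*, *uf*, *ranruk*); -fit when the stem ends in a voiced consonant (*gomkapew*, *dagizheb*, *pabin*).
Since the final consonant of *sok* is /k/ (voiceless), it takes -e, giving *soke*.
*ragnikib* — final consonant /b/ (voiced) → -fit → *ragnikibfit*.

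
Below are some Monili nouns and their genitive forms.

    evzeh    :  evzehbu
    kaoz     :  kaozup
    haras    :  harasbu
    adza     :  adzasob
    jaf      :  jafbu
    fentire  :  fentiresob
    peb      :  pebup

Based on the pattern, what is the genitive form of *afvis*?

The alternation tracks the final sound of the stem — -bu when the stem ends in a voiceless consonant (*evzeh*, *haras*, *jaf*); -up when the stem ends in a voiced consonant (*kaoz*, *peb*); -sob when the stem ends in a vowel (*adza*, *fentire*).
The final sound of *afvis* is /s/, which is a voiceless consonant, so the suffix is -bu, giving *afvisbu*.

afvisbu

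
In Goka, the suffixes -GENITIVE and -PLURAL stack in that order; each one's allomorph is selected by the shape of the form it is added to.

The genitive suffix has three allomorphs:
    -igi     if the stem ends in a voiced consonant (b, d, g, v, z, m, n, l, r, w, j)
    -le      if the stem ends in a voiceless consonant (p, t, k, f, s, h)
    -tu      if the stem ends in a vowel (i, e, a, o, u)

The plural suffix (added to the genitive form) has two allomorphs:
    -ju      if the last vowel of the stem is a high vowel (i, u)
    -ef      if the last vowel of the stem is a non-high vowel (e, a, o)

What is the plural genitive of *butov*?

*butov* — final sound /v/ (a voiced consonant) → -igi → *butovigi*.
Since the last vowel of the genitive form *butovigi* is /i/ (a high vowel), it takes -ju, giving *butovigiju*.

butovigiju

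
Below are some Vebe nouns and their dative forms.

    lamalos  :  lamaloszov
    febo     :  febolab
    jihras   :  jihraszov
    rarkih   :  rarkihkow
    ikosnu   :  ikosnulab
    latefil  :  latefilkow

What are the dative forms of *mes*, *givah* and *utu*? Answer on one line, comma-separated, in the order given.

meszov, givahkow, utulab

The pattern is sibilance of the final sound: -zov when the stem ends in a sibilant (*lamalos*, *jihras*); -kow when the stem ends in a non-sibilant consonant (*rarkih*, *latefil*); -lab when the stem ends in a vowel (*febo*, *ikosnu*).
*mes* — final sound /s/ (a sibilant) → -zov → *meszov*.
Since the final sound of *givah* is /h/ (a non-sibilant consonant), it takes -kow, giving *givahkow*.
Since the final sound of *utu* is /u/ (a vowel), it takes -lab, giving *utulab*.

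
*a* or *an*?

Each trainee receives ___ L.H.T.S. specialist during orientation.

an

The indefinite article is chosen by the initial *sound* of the following word, not its spelling.
The initialism *L.H.T.S.* is read letter by letter; the first letter, L, is pronounced /ɛl/, which begins with a vowel sound.
So the article is *an*: Each trainee receives an L.H.T.S. specialist during orientation.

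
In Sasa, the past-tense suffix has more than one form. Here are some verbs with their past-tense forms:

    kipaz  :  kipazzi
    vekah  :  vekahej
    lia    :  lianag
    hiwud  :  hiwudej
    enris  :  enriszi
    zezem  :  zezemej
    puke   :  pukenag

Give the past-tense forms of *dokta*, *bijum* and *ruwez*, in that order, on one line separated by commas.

doktanag, bijumej, ruwezzi

The suffix is conditioned by the final sound: -zi when the stem ends in a sibilant (*kipaz*, *enris*); -ej when the stem ends in a non-sibilant consonant (*vekah*, *hiwud*, *zezem*); -nag when the stem ends in a vowel (*lia*, *puke*).
*dokta* — final sound /a/ (a vowel) → -nag → *doktanag*.
*bijum*: final sound = /m/, a non-sibilant consonant → -ej → *bijumej*.
Since the final sound of *ruwez* is /z/ (a sibilant), it takes -zi, giving *ruwezzi*.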